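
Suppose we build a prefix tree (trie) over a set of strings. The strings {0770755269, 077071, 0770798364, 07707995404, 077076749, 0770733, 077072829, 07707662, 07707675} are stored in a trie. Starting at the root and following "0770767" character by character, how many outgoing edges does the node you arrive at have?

Follow the path "0770767" to its node, then look at its outgoing edges.
Distinct next characters after "0770767": 4, 5.
That node has 2 child edges.

2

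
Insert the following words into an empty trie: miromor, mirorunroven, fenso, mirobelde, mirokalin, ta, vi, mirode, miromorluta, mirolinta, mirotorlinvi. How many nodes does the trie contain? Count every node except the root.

Insert word by word; a character creates a node only if that edge doesn't already exist:
  "miromor" → 7 new (m, i, r, o, m, o, r)
  "mirorunroven" → prefix "miro" already present; 8 new (r, u, n, r, o, v, e, n)
  "fenso" → 5 new (f, e, n, s, o)
  "mirobelde" → prefix "miro" already present; 5 new (b, e, l, d, e)
  "mirokalin" → prefix "miro" already present; 5 new (k, a, l, i, n)
  "ta" → 2 new (t, a)
  "vi" → 2 new (v, i)
  "mirode" → prefix "miro" already present; 2 new (d, e)
  "miromorluta" → prefix "miromor" already present; 4 new (l, u, t, a)
  "mirolinta" → prefix "miro" already present; 5 new (l, i, n, t, a)
  "mirotorlinvi" → prefix "miro" already present; 8 new (t, o, r, l, i, n, v, i)
Total nodes = 7 + 8 + 5 + 5 + 5 + 2 + 2 + 2 + 4 + 5 + 8 = 53

53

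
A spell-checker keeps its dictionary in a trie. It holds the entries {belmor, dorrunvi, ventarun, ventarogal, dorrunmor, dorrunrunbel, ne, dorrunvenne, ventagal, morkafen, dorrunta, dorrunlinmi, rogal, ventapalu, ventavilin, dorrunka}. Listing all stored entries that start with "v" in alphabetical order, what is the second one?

ventapalu

Words with prefix "v", in lexicographic order: "ventagal", "ventapalu", "ventarogal", "ventarun", "ventavilin"
The 2nd is ventapalu.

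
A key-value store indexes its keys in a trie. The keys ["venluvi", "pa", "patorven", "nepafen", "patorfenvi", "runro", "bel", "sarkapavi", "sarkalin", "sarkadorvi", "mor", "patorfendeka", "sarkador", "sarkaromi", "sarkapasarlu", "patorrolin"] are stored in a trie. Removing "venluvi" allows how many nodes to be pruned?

Walk "venluvi" from the leaf back toward the root, removing each node that no remaining word uses.
No other word shares any prefix with "venluvi", so all 7 of its nodes go.
Nodes removed: 7

7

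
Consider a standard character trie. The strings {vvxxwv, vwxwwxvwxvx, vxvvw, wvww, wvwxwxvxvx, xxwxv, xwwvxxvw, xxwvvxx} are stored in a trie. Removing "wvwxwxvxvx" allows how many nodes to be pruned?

Walk "wvwxwxvxvx" from the leaf back toward the root, removing each node that no remaining word uses.
The suffix "xwxvxvx" (7 nodes) is used only by "wvwxwxvxvx"; the node for "wvw" still has the child "w", so pruning stops there.
Nodes removed: 7

7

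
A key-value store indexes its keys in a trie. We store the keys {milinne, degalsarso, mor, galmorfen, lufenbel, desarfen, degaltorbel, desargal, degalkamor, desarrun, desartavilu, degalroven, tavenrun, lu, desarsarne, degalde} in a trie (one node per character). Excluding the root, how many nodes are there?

85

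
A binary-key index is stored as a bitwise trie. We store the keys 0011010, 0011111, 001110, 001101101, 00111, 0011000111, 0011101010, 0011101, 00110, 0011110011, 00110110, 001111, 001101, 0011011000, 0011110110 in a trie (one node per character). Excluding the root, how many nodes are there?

32

Count nodes per top-level branch (shared prefixes stored once):
  '0'-branch (00110, 0011000111, 001101, 0011010, 00110110, 0011011000, 001101101, 00111, 001110, 0011101, 0011101010, 001111, 0011110011, 0011110110, 0011111): 32 nodes
Sum: 32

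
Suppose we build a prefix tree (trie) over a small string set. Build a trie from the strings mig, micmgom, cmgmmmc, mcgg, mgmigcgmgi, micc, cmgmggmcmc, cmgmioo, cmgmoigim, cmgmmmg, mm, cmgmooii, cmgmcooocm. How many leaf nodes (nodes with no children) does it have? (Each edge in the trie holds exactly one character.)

A leaf is a node with no children — equivalently, the end of a word that is not a proper prefix of any other stored word.
Those words: "cmgmcooocm", "cmgmggmcmc", "cmgmioo", "cmgmmmc", "cmgmmmg", "cmgmoigim", "cmgmooii", "mcgg", "mgmigcgmgi", "micc", "micmgom", "mig", "mm"
Leaf count: 13

13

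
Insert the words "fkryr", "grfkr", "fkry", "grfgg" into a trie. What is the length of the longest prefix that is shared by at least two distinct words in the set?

Equivalently: take the maximum, over all pairs, of their longest common prefix length.
e.g. "fkry" and "fkryr" share the prefix "fkry" of length 4; no pair shares a longer one.
Longest shared-prefix length: 4

4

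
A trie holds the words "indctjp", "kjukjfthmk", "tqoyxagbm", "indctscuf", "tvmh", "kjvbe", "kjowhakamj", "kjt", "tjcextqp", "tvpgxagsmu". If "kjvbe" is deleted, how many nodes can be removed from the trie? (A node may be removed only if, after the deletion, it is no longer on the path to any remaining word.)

3

After clearing the end-marker at "kjvbe", prune upward until reaching a node still needed by another word.
The suffix "vbe" (3 nodes) is used only by "kjvbe"; the node for "kj" still has the child "u", so pruning stops there.
Nodes removed: 3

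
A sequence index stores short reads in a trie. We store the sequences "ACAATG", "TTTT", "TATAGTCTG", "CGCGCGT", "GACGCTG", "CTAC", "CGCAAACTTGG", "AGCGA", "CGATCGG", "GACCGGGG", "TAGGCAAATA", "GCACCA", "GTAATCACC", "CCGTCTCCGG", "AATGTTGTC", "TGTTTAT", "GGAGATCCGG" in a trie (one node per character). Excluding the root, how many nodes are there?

110

Count nodes per top-level branch (shared prefixes stored once):
  'A'-branch (AATGTTGTC, ACAATG, AGCGA): 18 nodes
  'C'-branch (CCGTCTCCGG, CGATCGG, CGCAAACTTGG, CGCGCGT, CTAC): 32 nodes
  'G'-branch (GACCGGGG, GACGCTG, GCACCA, GGAGATCCGG, GTAATCACC): 34 nodes
  'T'-branch (TAGGCAAATA, TATAGTCTG, TGTTTAT, TTTT): 26 nodes
Sum: 110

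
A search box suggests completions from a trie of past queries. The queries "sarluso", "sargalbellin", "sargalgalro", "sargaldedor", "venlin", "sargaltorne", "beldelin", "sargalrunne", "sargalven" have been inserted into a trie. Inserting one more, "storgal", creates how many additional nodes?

Walking "storgal" from the root, the first 1 characters ("s") follow existing edges; "t" is the first miss.
Each of the 6 remaining characters creates one node.

6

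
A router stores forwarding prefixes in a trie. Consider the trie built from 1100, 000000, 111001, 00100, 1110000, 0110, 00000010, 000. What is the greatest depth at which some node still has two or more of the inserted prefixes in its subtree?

6

The deepest shared node is where two words last agree before diverging.
"000000" and "00000010" agree on "000000" (6 characters) before diverging; nothing deeper is shared.
Longest shared-prefix length: 6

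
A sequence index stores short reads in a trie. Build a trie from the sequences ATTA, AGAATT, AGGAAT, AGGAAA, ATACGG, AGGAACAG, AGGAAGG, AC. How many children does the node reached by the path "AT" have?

2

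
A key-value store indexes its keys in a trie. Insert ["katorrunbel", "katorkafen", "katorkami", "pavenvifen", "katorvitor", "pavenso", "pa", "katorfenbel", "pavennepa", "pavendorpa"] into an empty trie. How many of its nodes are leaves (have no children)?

Leaves are exactly the stored words that no other stored word extends.
Those words: "katorfenbel", "katorkafen", "katorkami", "katorrunbel", "katorvitor", "pavendorpa", "pavennepa", "pavenso", "pavenvifen"
Leaf count: 9

9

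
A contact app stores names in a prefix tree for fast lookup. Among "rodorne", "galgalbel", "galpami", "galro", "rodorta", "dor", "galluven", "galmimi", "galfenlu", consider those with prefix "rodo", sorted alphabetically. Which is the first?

DFS of the "rodo" subtree visits, in order: "rodorne", "rodorta"
Position 1: rodorne

rodorne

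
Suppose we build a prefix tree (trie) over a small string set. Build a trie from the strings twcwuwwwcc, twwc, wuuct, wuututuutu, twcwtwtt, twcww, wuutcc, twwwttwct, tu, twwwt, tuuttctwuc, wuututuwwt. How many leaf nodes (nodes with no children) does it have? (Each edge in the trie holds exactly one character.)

A leaf is a node with no children — equivalently, the end of a word that is not a proper prefix of any other stored word.
Those words: "tuuttctwuc", "twcwtwtt", "twcwuwwwcc", "twcww", "twwc", "twwwttwct", "wuuct", "wuutcc", "wuututuutu", "wuututuwwt"
Leaf count: 10

10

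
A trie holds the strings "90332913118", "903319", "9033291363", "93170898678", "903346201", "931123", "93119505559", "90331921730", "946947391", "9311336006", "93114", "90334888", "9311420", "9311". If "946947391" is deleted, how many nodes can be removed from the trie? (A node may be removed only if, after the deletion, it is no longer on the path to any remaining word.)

8

A node on "946947391"'s path can go only if nothing else ends at it or branches off below it.
The suffix "46947391" (8 nodes) is used only by "946947391"; the node for "9" still has the child "0", so pruning stops there.
Nodes removed: 8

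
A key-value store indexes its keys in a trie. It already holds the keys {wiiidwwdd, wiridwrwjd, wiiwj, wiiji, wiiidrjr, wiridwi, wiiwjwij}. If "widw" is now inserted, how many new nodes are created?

"wi" is already a path in the trie; the remaining "dw" must be added.
New nodes needed: |"widw"| − 2 = 4 − 2 = 2.

2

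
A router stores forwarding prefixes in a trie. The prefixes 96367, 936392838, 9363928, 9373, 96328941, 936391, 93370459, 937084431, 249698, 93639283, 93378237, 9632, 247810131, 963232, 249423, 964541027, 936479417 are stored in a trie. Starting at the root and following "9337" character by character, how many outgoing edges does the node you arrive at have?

2

Walk "9337" from the root, arriving at one node.
Characters that immediately follow "9337" among the stored strings: {0, 8}.
That node has 2 child edges.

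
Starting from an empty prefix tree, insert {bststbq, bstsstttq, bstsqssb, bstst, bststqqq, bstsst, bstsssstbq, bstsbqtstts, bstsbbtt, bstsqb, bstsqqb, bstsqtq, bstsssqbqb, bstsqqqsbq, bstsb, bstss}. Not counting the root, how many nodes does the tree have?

Count nodes per top-level branch (shared prefixes stored once):
  'b'-branch (bstsb, bstsbbtt, bstsbqtstts, bstsqb, bstsqqb, bstsqqqsbq, bstsqssb, bstsqtq, bstss, bstsssqbqb, bstsssstbq, bstsst, bstsstttq, bstst, bststbq, bststqqq): 47 nodes
Sum: 47

47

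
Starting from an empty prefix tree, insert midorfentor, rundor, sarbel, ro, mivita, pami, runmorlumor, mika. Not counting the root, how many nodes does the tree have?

Trace insertions, counting only characters that open a new branch:
  "midorfentor" → 11 new (m, i, d, o, r, f, e, n, t, o, r)
  "rundor" → 6 new (r, u, n, d, o, r)
  "sarbel" → 6 new (s, a, r, b, e, l)
  "ro" → prefix "r" already present; 1 new (o)
  "mivita" → prefix "mi" already present; 4 new (v, i, t, a)
  "pami" → 4 new (p, a, m, i)
  "runmorlumor" → prefix "run" already present; 8 new (m, o, r, l, u, m, o, r)
  "mika" → prefix "mi" already present; 2 new (k, a)
Total nodes = 11 + 6 + 6 + 1 + 4 + 4 + 8 + 2 = 42

42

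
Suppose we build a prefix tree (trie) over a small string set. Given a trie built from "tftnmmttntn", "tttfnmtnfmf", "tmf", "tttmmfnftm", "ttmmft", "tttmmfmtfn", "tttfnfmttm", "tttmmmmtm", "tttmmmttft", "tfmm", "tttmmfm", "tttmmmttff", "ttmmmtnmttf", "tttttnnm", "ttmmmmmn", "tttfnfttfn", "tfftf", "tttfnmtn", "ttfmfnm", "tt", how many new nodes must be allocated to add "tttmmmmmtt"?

3

Walking "tttmmmmmtt" from the root, the first 7 characters ("tttmmmm") follow existing edges; "m" is the first miss.
New nodes needed: |"tttmmmmmtt"| − 7 = 10 − 7 = 3.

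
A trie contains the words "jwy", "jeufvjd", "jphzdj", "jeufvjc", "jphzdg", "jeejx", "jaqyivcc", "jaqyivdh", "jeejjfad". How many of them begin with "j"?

Walk to "j"; the words in its subtree are exactly those with that prefix.
Words under "j": jaqyivcc, jaqyivdh, jeejjfad, jeejx, jeufvjc, jeufvjd, jphzdg, jphzdj, jwy
Count: 9

9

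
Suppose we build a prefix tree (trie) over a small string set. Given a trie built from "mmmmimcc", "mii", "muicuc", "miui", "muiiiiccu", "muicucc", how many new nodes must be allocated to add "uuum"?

4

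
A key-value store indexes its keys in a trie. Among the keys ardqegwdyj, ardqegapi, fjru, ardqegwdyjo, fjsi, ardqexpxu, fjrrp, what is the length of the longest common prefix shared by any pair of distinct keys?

Look for the deepest trie node that still has at least two words in its subtree.
e.g. "ardqegwdyj" and "ardqegwdyjo" share the prefix "ardqegwdyj" of length 10; no pair shares a longer one.
Longest shared-prefix length: 10

10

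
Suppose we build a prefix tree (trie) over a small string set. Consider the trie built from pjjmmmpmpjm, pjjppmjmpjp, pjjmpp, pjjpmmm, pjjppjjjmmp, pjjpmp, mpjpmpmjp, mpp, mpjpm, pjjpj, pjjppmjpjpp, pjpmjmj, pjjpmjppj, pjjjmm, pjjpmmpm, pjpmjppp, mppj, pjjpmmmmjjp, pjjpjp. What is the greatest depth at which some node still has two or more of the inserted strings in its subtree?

7

Look for the deepest trie node that still has at least two words in its subtree.
"pjjpmmm" and "pjjpmmmmjjp" agree on "pjjpmmm" (7 characters) before diverging; nothing deeper is shared.
Longest shared-prefix length: 7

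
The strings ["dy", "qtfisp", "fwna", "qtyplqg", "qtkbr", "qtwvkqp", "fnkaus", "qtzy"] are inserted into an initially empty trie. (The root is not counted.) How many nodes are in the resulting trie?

Trie structure (* marks end of a word):
(root)
├─ d
│  └─ y *
├─ f
│  ├─ n
│  │  └─ k
│  │     └─ a
│  │        └─ u
│  │           └─ s *
│  └─ w
│     └─ n
│        └─ a *
└─ q
   └─ t
      ├─ f
      │  └─ i
      │     └─ s
      │        └─ p *
      ├─ k
      │  └─ b
      │     └─ r *
      ├─ w
      │  └─ v
      │     └─ k
      │        └─ q
      │           └─ p *
      ├─ y
      │  └─ p
      │     └─ l
      │        └─ q
      │           └─ g *
      └─ z
         └─ y *
Counting every labelled node above: 32.

32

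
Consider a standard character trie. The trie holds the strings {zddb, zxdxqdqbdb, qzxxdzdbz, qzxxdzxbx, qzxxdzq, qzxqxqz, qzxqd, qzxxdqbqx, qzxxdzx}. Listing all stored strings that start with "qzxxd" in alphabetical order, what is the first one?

DFS of the "qzxxd" subtree visits, in order: "qzxxdqbqx", "qzxxdzdbz", "qzxxdzq", "qzxxdzx", "qzxxdzxbx"
The 1st is qzxxdqbqx.

qzxxdqbqx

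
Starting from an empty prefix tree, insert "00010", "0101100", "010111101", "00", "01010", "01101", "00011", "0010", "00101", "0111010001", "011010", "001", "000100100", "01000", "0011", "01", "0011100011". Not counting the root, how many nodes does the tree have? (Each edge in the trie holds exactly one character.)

For each word, the new-node count is its length minus the longest prefix already in the trie:
  "00010" → 5 new (0, 0, 0, 1, 0)
  "0101100" → prefix "0" already present; 6 new (1, 0, 1, 1, 0, 0)
  "010111101" → prefix "01011" already present; 4 new (1, 1, 0, 1)
  "00" → prefix "00" already present; 0 new (none)
  "01010" → prefix "0101" already present; 1 new (0)
  "01101" → prefix "01" already present; 3 new (1, 0, 1)
  "00011" → prefix "0001" already present; 1 new (1)
  "0010" → prefix "00" already present; 2 new (1, 0)
  "00101" → prefix "0010" already present; 1 new (1)
  "0111010001" → prefix "011" already present; 7 new (1, 0, 1, 0, 0, 0, 1)
  "011010" → prefix "01101" already present; 1 new (0)
  "001" → prefix "001" already present; 0 new (none)
  "000100100" → prefix "00010" already present; 4 new (0, 1, 0, 0)
  "01000" → prefix "010" already present; 2 new (0, 0)
  "0011" → prefix "001" already present; 1 new (1)
  "01" → prefix "01" already present; 0 new (none)
  "0011100011" → prefix "0011" already present; 6 new (1, 0, 0, 0, 1, 1)
Total nodes = 5 + 6 + 4 + 0 + 1 + 3 + 1 + 2 + 1 + 7 + 1 + 0 + 4 + 2 + 1 + 0 + 6 = 44

44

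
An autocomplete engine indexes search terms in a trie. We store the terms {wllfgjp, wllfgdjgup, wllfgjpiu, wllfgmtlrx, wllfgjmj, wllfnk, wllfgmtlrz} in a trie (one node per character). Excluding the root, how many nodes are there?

For each word, the new-node count is its length minus the longest prefix already in the trie:
  "wllfgjp" → 7 new (w, l, l, f, g, j, p)
  "wllfgdjgup" → prefix "wllfg" already present; 5 new (d, j, g, u, p)
  "wllfgjpiu" → prefix "wllfgjp" already present; 2 new (i, u)
  "wllfgmtlrx" → prefix "wllfg" already present; 5 new (m, t, l, r, x)
  "wllfgjmj" → prefix "wllfgj" already present; 2 new (m, j)
  "wllfnk" → prefix "wllf" already present; 2 new (n, k)
  "wllfgmtlrz" → prefix "wllfgmtlr" already present; 1 new (z)
Total nodes = 7 + 5 + 2 + 5 + 2 + 2 + 1 = 24

24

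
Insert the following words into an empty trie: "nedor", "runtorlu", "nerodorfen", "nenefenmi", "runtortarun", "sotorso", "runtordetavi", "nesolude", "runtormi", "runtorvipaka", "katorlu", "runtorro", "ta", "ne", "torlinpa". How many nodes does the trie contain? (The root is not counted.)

For each word, the new-node count is its length minus the longest prefix already in the trie:
  "nedor" → 5 new (n, e, d, o, r)
  "runtorlu" → 8 new (r, u, n, t, o, r, l, u)
  "nerodorfen" → prefix "ne" already present; 8 new (r, o, d, o, r, f, e, n)
  "nenefenmi" → prefix "ne" already present; 7 new (n, e, f, e, n, m, i)
  "runtortarun" → prefix "runtor" already present; 5 new (t, a, r, u, n)
  "sotorso" → 7 new (s, o, t, o, r, s, o)
  "runtordetavi" → prefix "runtor" already present; 6 new (d, e, t, a, v, i)
  "nesolude" → prefix "ne" already present; 6 new (s, o, l, u, d, e)
  "runtormi" → prefix "runtor" already present; 2 new (m, i)
  "runtorvipaka" → prefix "runtor" already present; 6 new (v, i, p, a, k, a)
  "katorlu" → 7 new (k, a, t, o, r, l, u)
  "runtorro" → prefix "runtor" already present; 2 new (r, o)
  "ta" → 2 new (t, a)
  "ne" → prefix "ne" already present; 0 new (none)
  "torlinpa" → prefix "t" already present; 7 new (o, r, l, i, n, p, a)
Total nodes = 5 + 8 + 8 + 7 + 5 + 7 + 6 + 6 + 2 + 6 + 7 + 2 + 2 + 0 + 7 = 78

78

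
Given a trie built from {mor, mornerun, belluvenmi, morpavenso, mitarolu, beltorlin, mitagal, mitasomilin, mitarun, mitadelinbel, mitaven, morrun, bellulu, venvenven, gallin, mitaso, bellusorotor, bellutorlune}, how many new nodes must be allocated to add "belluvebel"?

The longest prefix of "belluvebel" already in the trie is "belluve" (length 7).
Each of the 3 remaining characters creates one node.

3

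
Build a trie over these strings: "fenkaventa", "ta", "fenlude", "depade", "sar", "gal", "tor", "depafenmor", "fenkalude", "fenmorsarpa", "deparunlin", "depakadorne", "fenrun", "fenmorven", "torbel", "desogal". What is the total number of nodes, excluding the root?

For each word, the new-node count is its length minus the longest prefix already in the trie:
  "fenkaventa" → 10 new (f, e, n, k, a, v, e, n, t, a)
  "ta" → 2 new (t, a)
  "fenlude" → prefix "fen" already present; 4 new (l, u, d, e)
  "depade" → 6 new (d, e, p, a, d, e)
  "sar" → 3 new (s, a, r)
  "gal" → 3 new (g, a, l)
  "tor" → prefix "t" already present; 2 new (o, r)
  "depafenmor" → prefix "depa" already present; 6 new (f, e, n, m, o, r)
  "fenkalude" → prefix "fenka" already present; 4 new (l, u, d, e)
  "fenmorsarpa" → prefix "fen" already present; 8 new (m, o, r, s, a, r, p, a)
  "deparunlin" → prefix "depa" already present; 6 new (r, u, n, l, i, n)
  "depakadorne" → prefix "depa" already present; 7 new (k, a, d, o, r, n, e)
  "fenrun" → prefix "fen" already present; 3 new (r, u, n)
  "fenmorven" → prefix "fenmor" already present; 3 new (v, e, n)
  "torbel" → prefix "tor" already present; 3 new (b, e, l)
  "desogal" → prefix "de" already present; 5 new (s, o, g, a, l)
Total nodes = 10 + 2 + 4 + 6 + 3 + 3 + 2 + 6 + 4 + 8 + 6 + 7 + 3 + 3 + 3 + 5 = 75

75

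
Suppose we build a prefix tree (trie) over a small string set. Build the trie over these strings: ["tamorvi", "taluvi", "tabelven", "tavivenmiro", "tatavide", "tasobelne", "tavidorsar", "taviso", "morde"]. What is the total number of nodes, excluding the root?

52

Trace insertions, counting only characters that open a new branch:
  "tamorvi" → 7 new (t, a, m, o, r, v, i)
  "taluvi" → prefix "ta" already present; 4 new (l, u, v, i)
  "tabelven" → prefix "ta" already present; 6 new (b, e, l, v, e, n)
  "tavivenmiro" → prefix "ta" already present; 9 new (v, i, v, e, n, m, i, r, o)
  "tatavide" → prefix "ta" already present; 6 new (t, a, v, i, d, e)
  "tasobelne" → prefix "ta" already present; 7 new (s, o, b, e, l, n, e)
  "tavidorsar" → prefix "tavi" already present; 6 new (d, o, r, s, a, r)
  "taviso" → prefix "tavi" already present; 2 new (s, o)
  "morde" → 5 new (m, o, r, d, e)
Total nodes = 7 + 4 + 6 + 9 + 6 + 7 + 6 + 2 + 5 = 52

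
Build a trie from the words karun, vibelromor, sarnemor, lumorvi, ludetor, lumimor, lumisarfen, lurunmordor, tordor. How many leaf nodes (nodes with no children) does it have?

Leaves are exactly the stored words that no other stored word extends.
Those words: "karun", "ludetor", "lumimor", "lumisarfen", "lumorvi", "lurunmordor", "sarnemor", "tordor", "vibelromor"
Leaf count: 9

9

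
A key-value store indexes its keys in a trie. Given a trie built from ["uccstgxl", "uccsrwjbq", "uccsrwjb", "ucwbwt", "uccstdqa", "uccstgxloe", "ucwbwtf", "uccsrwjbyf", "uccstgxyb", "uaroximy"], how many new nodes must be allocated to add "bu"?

2

No existing word starts with "b", so every character of "bu" needs a new node.
2 − 0 = 2 new nodes.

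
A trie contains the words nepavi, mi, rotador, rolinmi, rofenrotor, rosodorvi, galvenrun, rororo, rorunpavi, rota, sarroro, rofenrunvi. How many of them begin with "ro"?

Filter for entries beginning with "ro":
Words under "ro": rofenrotor, rofenrunvi, rolinmi, rororo, rorunpavi, rosodorvi, rota, rotador
Count: 8

8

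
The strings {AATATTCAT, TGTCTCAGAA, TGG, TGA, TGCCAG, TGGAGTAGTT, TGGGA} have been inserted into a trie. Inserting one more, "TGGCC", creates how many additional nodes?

2

Walking "TGGCC" from the root, the first 3 characters ("TGG") follow existing edges; "C" is the first miss.
New nodes needed: |"TGGCC"| − 3 = 5 − 3 = 2.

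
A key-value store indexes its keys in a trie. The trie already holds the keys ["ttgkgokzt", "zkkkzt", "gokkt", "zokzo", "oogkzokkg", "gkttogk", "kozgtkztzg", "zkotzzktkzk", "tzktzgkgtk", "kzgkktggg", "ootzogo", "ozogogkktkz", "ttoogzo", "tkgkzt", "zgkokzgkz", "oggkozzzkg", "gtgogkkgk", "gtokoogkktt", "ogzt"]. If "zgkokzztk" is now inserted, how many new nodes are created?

3

Walking "zgkokzztk" from the root, the first 6 characters ("zgkokz") follow existing edges; "z" is the first miss.
New nodes needed: |"zgkokzztk"| − 6 = 9 − 6 = 3.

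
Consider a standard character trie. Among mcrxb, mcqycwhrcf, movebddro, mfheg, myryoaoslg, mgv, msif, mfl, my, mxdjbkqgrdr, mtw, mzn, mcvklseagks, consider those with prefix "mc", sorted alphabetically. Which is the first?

DFS of the "mc" subtree visits, in order: "mcqycwhrcf", "mcrxb", "mcvklseagks"
Position 1: mcqycwhrcf

mcqycwhrcf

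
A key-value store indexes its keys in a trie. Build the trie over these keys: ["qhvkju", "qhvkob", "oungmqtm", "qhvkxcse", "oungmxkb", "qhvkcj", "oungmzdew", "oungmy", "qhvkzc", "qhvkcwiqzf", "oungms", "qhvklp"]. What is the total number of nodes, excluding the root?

40

Trie structure (* marks end of a word):
(root)
├─ o
│  └─ u
│     └─ n
│        └─ g
│           └─ m
│              ├─ q
│              │  └─ t
│              │     └─ m *
│              ├─ s *
│              ├─ x
│              │  └─ k
│              │     └─ b *
│              ├─ y *
│              └─ z
│                 └─ d
│                    └─ e
│                       └─ w *
└─ q
   └─ h
      └─ v
         └─ k
            ├─ c
            │  ├─ j *
            │  └─ w
            │     └─ i
            │        └─ q
            │           └─ z
            │              └─ f *
            ├─ j
            │  └─ u *
            ├─ l
            │  └─ p *
            ├─ o
            │  └─ b *
            ├─ x
            │  └─ c
            │     └─ s
            │        └─ e *
            └─ z
               └─ c *
Counting every labelled node above: 40.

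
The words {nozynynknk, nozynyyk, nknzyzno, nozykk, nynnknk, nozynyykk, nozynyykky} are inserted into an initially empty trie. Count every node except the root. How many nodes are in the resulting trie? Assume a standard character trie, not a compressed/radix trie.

Trie structure (* marks end of a word):
(root)
└─ n
   ├─ k
   │  └─ n
   │     └─ z
   │        └─ y
   │           └─ z
   │              └─ n
   │                 └─ o *
   ├─ o
   │  └─ z
   │     └─ y
   │        ├─ k
   │        │  └─ k *
   │        └─ n
   │           └─ y
   │              ├─ n
   │              │  └─ k
   │              │     └─ n
   │              │        └─ k *
   │              └─ y
   │                 └─ k *
   │                    └─ k *
   │                       └─ y *
   └─ y
      └─ n
         └─ n
            └─ k
               └─ n
                  └─ k *
Counting every labelled node above: 29.

29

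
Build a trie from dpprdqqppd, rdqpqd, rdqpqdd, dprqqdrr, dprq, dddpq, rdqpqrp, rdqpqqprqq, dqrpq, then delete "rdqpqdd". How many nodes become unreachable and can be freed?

After clearing the end-marker at "rdqpqdd", prune upward until reaching a node still needed by another word.
The suffix "d" (1 node) is used only by "rdqpqdd"; "rdqpqd" is itself a stored word, so pruning stops there.
Nodes removed: 1

1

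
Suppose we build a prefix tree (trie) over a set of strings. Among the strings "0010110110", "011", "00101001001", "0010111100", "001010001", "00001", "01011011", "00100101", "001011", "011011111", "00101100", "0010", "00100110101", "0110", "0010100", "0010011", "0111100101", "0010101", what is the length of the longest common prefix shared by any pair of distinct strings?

Look for the deepest trie node that still has at least two words in its subtree.
e.g. "0010011" and "00100110101" share the prefix "0010011" of length 7; no pair shares a longer one.
Longest shared-prefix length: 7

7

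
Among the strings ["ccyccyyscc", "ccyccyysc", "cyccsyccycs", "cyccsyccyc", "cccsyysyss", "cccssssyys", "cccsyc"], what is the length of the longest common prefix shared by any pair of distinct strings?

10

The deepest shared node is where two words last agree before diverging.
"cyccsyccyc" and "cyccsyccycs" agree on "cyccsyccyc" (10 characters) before diverging; nothing deeper is shared.
Longest shared-prefix length: 10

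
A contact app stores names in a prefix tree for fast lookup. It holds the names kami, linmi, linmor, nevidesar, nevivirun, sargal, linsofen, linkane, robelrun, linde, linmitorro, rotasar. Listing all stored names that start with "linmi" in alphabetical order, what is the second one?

linmitorro

Words with prefix "linmi", in lexicographic order: "linmi", "linmitorro"
The 2nd is linmitorro.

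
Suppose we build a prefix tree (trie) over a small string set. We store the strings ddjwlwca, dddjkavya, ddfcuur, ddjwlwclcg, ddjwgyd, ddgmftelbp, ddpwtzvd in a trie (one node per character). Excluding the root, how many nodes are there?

Trace insertions, counting only characters that open a new branch:
  "ddjwlwca" → 8 new (d, d, j, w, l, w, c, a)
  "dddjkavya" → prefix "dd" already present; 7 new (d, j, k, a, v, y, a)
  "ddfcuur" → prefix "dd" already present; 5 new (f, c, u, u, r)
  "ddjwlwclcg" → prefix "ddjwlwc" already present; 3 new (l, c, g)
  "ddjwgyd" → prefix "ddjw" already present; 3 new (g, y, d)
  "ddgmftelbp" → prefix "dd" already present; 8 new (g, m, f, t, e, l, b, p)
  "ddpwtzvd" → prefix "dd" already present; 6 new (p, w, t, z, v, d)
Total nodes = 8 + 7 + 5 + 3 + 3 + 8 + 6 = 40

40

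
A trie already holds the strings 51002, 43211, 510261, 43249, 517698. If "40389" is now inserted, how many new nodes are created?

4

"4" is already a path in the trie; the remaining "0389" must be added.
Each of the 4 remaining characters creates one node.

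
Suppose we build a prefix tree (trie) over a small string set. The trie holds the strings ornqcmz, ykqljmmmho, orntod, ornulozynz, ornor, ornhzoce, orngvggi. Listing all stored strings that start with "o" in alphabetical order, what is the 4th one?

Words with prefix "o", in lexicographic order: "orngvggi", "ornhzoce", "ornor", "ornqcmz", "orntod", "ornulozynz"
Position 4: ornqcmz

ornqcmz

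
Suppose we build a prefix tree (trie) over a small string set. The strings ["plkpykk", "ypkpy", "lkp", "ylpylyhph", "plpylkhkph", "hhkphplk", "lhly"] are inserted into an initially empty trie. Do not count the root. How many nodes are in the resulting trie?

Count nodes per top-level branch (shared prefixes stored once):
  'h'-branch (hhkphplk): 8 nodes
  'l'-branch (lhly, lkp): 6 nodes
  'p'-branch (plkpykk, plpylkhkph): 15 nodes
  'y'-branch (ylpylyhph, ypkpy): 13 nodes
Sum: 42

42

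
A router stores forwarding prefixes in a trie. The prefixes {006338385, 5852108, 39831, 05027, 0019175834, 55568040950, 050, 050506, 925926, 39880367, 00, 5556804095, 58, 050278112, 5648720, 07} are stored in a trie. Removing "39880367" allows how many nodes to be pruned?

Walk "39880367" from the leaf back toward the root, removing each node that no remaining word uses.
The suffix "80367" (5 nodes) is used only by "39880367"; the node for "398" still has the child "3", so pruning stops there.
Nodes removed: 5

5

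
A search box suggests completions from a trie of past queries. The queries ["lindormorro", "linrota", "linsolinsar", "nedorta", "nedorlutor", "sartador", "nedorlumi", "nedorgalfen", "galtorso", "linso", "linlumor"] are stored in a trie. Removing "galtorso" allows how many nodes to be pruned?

A node on "galtorso"'s path can go only if nothing else ends at it or branches off below it.
No other word shares any prefix with "galtorso", so all 8 of its nodes go.
Nodes removed: 8

8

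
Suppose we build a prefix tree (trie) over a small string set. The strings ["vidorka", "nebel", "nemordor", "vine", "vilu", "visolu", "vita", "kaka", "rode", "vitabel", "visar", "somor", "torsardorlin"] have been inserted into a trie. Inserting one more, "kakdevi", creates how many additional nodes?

4

Walking "kakdevi" from the root, the first 3 characters ("kak") follow existing edges; "d" is the first miss.
New nodes needed: |"kakdevi"| − 3 = 7 − 3 = 4.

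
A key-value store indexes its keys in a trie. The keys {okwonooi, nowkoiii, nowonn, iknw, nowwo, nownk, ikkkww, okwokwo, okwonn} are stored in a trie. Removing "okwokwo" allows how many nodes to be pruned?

Walk "okwokwo" from the leaf back toward the root, removing each node that no remaining word uses.
The suffix "kwo" (3 nodes) is used only by "okwokwo"; the node for "okwo" still has the child "n", so pruning stops there.
Nodes removed: 3

3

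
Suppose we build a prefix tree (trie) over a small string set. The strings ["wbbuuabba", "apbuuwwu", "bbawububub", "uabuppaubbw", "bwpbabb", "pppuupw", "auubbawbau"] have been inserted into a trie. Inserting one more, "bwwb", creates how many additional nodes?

2

"bw" is already a path in the trie; the remaining "wb" must be added.
Each of the 2 remaining characters creates one node.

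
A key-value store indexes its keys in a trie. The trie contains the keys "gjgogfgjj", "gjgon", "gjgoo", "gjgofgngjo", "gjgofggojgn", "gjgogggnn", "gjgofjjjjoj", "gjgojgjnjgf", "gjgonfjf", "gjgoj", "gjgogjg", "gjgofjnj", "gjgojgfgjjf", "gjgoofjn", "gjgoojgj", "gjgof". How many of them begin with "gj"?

Filter for entries beginning with "gj":
Matches: "gjgof", "gjgofggojgn", "gjgofgngjo", "gjgofjjjjoj", "gjgofjnj", "gjgogfgjj", "gjgogggnn", "gjgogjg", "gjgoj", "gjgojgfgjjf", "gjgojgjnjgf", "gjgon", "gjgonfjf", "gjgoo", "gjgoofjn", "gjgoojgj"
Count: 16

16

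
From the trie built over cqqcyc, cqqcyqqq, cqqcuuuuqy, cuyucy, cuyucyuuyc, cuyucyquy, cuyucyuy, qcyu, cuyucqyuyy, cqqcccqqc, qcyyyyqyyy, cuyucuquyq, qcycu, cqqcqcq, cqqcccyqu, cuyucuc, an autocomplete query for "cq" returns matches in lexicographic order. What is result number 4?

cqqcuuuuqy

Filter for "cq…" and sort: "cqqcccqqc", "cqqcccyqu", "cqqcqcq", "cqqcuuuuqy", "cqqcyc", "cqqcyqqq"
Position 4: cqqcuuuuqy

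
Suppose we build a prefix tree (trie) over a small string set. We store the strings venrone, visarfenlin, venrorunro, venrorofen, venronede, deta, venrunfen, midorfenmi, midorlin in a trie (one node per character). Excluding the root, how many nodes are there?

50

Count nodes per top-level branch (shared prefixes stored once):
  'd'-branch (deta): 4 nodes
  'm'-branch (midorfenmi, midorlin): 13 nodes
  'v'-branch (venrone, venronede, venrorofen, venrorunro, venrunfen, visarfenlin): 33 nodes
Sum: 50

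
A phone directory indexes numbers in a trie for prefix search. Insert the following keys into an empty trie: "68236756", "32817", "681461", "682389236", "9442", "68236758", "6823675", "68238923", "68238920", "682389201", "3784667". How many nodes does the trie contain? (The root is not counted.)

Trie structure (* marks end of a word):
(root)
├─ 3
│  ├─ 2
│  │  └─ 8
│  │     └─ 1
│  │        └─ 7 *
│  └─ 7
│     └─ 8
│        └─ 4
│           └─ 6
│              └─ 6
│                 └─ 7 *
├─ 6
│  └─ 8
│     ├─ 1
│     │  └─ 4
│     │     └─ 6
│     │        └─ 1 *
│     └─ 2
│        └─ 3
│           ├─ 6
│           │  └─ 7
│           │     └─ 5 *
│           │        ├─ 6 *
│           │        └─ 8 *
│           └─ 8
│              └─ 9
│                 └─ 2
│                    ├─ 0 *
│                    │  └─ 1 *
│                    └─ 3 *
│                       └─ 6 *
└─ 9
   └─ 4
      └─ 4
         └─ 2 *
Counting every labelled node above: 35.

35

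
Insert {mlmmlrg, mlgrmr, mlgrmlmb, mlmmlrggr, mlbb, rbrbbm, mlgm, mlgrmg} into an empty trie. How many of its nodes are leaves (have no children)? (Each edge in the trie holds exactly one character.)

Leaves are exactly the stored words that no other stored word extends.
Those words: "mlbb", "mlgm", "mlgrmg", "mlgrmlmb", "mlgrmr", "mlmmlrggr", "rbrbbm"
Leaf count: 7

7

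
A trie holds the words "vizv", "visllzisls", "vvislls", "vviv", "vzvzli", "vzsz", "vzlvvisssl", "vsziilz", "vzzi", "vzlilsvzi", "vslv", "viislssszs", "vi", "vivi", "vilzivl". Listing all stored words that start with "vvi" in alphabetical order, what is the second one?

Filter for "vvi…" and sort: "vvislls", "vviv"
Position 2: vviv

vviv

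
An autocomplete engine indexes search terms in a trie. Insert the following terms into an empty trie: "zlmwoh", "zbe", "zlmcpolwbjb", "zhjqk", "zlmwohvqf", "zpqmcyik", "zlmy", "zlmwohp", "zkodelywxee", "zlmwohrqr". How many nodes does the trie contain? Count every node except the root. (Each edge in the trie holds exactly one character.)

45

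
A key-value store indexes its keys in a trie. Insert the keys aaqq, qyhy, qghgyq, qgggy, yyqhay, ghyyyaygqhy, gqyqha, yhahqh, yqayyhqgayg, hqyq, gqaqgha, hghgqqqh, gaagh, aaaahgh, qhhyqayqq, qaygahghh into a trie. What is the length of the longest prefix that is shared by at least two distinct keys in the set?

Equivalently: take the maximum, over all pairs, of their longest common prefix length.
"aaaahgh" and "aaqq" agree on "aa" (2 characters) before diverging; nothing deeper is shared.
Longest shared-prefix length: 2

2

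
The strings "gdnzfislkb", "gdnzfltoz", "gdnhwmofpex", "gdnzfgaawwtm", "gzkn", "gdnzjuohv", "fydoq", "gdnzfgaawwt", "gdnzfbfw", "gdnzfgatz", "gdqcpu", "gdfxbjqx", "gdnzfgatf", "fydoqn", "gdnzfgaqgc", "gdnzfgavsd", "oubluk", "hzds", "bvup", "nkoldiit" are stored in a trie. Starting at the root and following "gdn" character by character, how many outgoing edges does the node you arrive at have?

The children of the "gdn" node are the distinct next characters among strings starting with "gdn".
Distinct next characters after "gdn": h, z.
That node has 2 child edges.

2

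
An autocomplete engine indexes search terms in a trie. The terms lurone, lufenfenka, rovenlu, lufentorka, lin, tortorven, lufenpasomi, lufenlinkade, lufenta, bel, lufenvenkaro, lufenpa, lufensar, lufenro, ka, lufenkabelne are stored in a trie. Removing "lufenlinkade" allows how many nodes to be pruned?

After clearing the end-marker at "lufenlinkade", prune upward until reaching a node still needed by another word.
The suffix "linkade" (7 nodes) is used only by "lufenlinkade"; the node for "lufen" still has the child "f", so pruning stops there.
Nodes removed: 7

7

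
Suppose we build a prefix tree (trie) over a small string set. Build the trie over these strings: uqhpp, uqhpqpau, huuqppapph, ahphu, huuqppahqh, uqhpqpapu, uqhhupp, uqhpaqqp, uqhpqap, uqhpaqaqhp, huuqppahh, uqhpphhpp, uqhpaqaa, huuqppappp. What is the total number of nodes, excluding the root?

Count nodes per top-level branch (shared prefixes stored once):
  'a'-branch (ahphu): 5 nodes
  'h'-branch (huuqppahh, huuqppahqh, huuqppapph, huuqppappp): 15 nodes
  'u'-branch (uqhhupp, uqhpaqaa, uqhpaqaqhp, uqhpaqqp, uqhpp, uqhpphhpp, uqhpqap, uqhpqpapu, uqhpqpau): 30 nodes
Sum: 50

50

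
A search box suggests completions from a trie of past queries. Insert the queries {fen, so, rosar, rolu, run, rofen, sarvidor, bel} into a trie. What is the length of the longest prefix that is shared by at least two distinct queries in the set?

Look for the deepest trie node that still has at least two words in its subtree.
e.g. "rofen" and "rolu" share the prefix "ro" of length 2; no pair shares a longer one.
Longest shared-prefix length: 2

2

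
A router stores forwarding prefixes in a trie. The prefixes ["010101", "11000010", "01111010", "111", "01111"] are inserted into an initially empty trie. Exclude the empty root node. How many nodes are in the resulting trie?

21

Count nodes per top-level branch (shared prefixes stored once):
  '0'-branch (010101, 01111, 01111010): 12 nodes
  '1'-branch (11000010, 111): 9 nodes
Sum: 21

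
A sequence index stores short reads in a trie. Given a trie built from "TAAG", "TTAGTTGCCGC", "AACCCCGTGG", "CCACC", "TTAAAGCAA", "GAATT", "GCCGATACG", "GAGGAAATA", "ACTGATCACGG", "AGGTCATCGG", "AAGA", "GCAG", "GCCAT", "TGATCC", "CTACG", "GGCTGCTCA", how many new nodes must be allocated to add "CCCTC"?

3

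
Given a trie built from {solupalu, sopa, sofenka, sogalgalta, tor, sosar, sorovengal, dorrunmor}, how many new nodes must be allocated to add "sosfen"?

3

Walking "sosfen" from the root, the first 3 characters ("sos") follow existing edges; "f" is the first miss.
Each of the 3 remaining characters creates one node.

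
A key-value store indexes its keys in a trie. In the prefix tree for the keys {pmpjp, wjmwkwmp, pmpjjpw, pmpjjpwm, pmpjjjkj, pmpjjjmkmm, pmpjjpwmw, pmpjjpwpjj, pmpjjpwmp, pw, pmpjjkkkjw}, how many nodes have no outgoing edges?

9

Leaves are exactly the stored words that no other stored word extends.
Those words: "pmpjjjkj", "pmpjjjmkmm", "pmpjjkkkjw", "pmpjjpwmp", "pmpjjpwmw", "pmpjjpwpjj", "pmpjp", "pw", "wjmwkwmp"
Leaf count: 9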